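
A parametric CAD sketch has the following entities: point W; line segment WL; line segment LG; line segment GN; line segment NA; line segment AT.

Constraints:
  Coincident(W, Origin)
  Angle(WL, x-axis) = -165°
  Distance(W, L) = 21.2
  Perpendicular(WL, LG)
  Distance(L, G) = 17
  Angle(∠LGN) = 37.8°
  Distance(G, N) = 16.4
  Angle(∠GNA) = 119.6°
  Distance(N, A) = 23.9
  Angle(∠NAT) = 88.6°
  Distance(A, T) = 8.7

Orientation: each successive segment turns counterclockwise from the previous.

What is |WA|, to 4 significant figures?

27.17

W is at the origin; WL runs at -165.0° with length 21.2, so L = (-20.48, -5.487). The perpendicularity gives LG at right angles to WL, so LG runs at -75.00°; with |LG| = 17.0, G = (-16.08, -21.91). ∠LGN = 37.8° gives GN at 67.20° from the x-axis; with |GN| = 16.4, N = (-9.722, -6.789). ∠GNA = 119.6° gives NA at 127.6° from the x-axis; with |NA| = 23.9, A = (-24.30, 12.15). Then |WA| = |A − W| = 27.17.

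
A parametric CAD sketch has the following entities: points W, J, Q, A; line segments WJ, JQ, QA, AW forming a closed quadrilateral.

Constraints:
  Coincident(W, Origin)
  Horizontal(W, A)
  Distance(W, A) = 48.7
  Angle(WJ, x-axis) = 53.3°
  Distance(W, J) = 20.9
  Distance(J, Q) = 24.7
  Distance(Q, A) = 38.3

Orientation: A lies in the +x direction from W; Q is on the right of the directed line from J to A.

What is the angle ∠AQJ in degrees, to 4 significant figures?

75.15°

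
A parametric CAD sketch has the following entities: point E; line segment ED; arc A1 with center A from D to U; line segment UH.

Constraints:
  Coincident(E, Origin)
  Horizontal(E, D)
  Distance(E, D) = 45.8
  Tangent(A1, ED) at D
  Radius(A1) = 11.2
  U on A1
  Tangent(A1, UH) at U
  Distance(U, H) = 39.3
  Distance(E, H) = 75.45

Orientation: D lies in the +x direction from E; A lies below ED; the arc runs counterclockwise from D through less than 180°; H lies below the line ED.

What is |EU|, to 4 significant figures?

39.82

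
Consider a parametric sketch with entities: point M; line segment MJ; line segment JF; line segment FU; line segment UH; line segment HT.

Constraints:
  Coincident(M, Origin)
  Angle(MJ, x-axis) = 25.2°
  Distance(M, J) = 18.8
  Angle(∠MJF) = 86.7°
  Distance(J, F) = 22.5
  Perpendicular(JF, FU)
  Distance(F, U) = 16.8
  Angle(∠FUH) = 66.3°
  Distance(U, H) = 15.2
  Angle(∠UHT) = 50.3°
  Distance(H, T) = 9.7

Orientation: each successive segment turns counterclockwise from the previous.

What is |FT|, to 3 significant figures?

8.23

∠FUH = 66.3° gives UH at -37.8° from the x-axis; with |UH| = 15.2, H = (3.52, 10.4). ∠UHT = 50.3° gives HT at 91.9° from the x-axis; with |HT| = 9.7, T = (3.20, 20.1). Then |FT| = |T − F| = 8.23.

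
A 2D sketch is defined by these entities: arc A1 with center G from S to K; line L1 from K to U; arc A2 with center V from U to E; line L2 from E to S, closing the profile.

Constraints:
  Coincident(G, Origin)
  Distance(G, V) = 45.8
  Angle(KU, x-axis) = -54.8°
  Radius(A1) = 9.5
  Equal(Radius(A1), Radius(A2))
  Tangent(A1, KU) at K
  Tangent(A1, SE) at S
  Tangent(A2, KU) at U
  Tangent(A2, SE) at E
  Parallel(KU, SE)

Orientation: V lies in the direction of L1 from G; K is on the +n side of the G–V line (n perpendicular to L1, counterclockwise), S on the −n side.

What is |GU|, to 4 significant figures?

46.77

Tangency of A1 to both parallel lines with radius 9.5 puts K and S at G ± 9.5·n: K = (7.763, 5.476), S = (-7.763, -5.476). Equal radii place U and E the same way about V: U = V + 9.5·n = (34.16, -31.95), E = V − 9.5·n = (18.64, -42.90). Then |GU| = |U − G| = 46.77.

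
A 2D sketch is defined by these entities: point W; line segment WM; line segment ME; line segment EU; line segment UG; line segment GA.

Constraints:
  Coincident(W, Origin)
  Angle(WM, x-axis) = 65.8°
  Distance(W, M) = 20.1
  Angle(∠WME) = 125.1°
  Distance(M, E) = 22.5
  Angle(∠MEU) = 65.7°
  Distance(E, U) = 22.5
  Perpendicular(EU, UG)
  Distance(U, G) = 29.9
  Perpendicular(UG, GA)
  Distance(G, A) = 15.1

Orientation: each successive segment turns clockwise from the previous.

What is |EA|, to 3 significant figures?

30.8

W is at the origin; WM runs at 65.8° with length 20.1, so M = (8.24, 18.3). ∠WME = 125.1° gives ME at 10.9° from the x-axis; with |ME| = 22.5, E = (30.3, 22.6). ∠MEU = 65.7° gives EU at -103° from the x-axis; with |EU| = 22.5, U = (25.1, 0.701). The perpendicularity gives UG at right angles to EU, so UG runs at 167°; with |UG| = 29.9, G = (-3.97, 7.63). The perpendicularity gives GA at right angles to UG, so GA runs at 76.6°; with |GA| = 15.1, A = (-0.467, 22.3). Then |EA| = |A − E| = 30.8.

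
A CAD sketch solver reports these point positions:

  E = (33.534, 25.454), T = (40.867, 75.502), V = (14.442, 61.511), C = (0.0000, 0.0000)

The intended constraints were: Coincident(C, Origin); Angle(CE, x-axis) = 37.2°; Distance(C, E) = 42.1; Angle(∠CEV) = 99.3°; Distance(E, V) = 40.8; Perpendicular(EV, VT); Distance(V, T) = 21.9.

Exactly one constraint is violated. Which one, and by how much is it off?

Distance(V, T) = 21.9 — off by 8.00.

C = (0.00, 0.00) ✓; CE at 37.20° ✓; |CE| = 42.10 ✓; ∠CEV = 99.30° ✓; |EV| = 40.80 ✓; ∠(EV, VT) = 90.00° ✓; |VT| = 29.90 ✗.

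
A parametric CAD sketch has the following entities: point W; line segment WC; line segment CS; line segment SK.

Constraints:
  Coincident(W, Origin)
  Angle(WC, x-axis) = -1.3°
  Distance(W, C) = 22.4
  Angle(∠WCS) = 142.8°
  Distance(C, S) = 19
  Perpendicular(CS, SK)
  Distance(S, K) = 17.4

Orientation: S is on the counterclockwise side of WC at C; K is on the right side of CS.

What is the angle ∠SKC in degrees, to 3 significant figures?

47.5°

W is at the origin; WC runs at -1.3° with length 22.4, so C = 22.4·(cos -1.3°, sin -1.3°) = (22.4, -0.508). ∠WCS = 142.8°, so CS runs at -1.3° + (180° − 142.8°) = 35.9° from the x-axis; with |CS| = 19.0, S = C + 19.0·(cos 35.9°, sin 35.9°) = (37.8, 10.6). CS ⟂ SK; with |SK| = 17.4 on the right of CS, K = S + 17.4·(0.586, -0.810) = (48.0, -3.46). Then cos ∠SKC = KS·KC / (|KS||KC|), giving 47.5°.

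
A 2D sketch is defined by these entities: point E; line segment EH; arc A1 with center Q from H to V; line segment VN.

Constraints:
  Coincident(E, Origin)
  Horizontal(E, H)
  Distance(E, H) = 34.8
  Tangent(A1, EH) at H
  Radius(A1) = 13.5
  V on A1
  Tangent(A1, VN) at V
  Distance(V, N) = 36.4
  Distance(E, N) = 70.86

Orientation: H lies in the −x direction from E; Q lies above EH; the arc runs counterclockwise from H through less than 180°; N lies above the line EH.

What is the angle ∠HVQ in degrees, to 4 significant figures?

21.91°

E is at the origin; E and H share the same y with |EH| = 34.8 and H on the −x side, so H = (-34.80, 0.000). The tangent condition forces QH to be normal to EH, so Q = H + (0, 13.5) = (-34.80, 13.50). Since QV ⟂ VN (tangency), |QN| = √(13.5² + 36.4²) = 38.82 regardless of where V sits on A1. So N lies on both circle(E, 70.86) and circle(Q, 38.82); the above-EH intersection is N = (-51.71, 48.45). V is the foot of the tangent from N: V = (-25.45, 23.24).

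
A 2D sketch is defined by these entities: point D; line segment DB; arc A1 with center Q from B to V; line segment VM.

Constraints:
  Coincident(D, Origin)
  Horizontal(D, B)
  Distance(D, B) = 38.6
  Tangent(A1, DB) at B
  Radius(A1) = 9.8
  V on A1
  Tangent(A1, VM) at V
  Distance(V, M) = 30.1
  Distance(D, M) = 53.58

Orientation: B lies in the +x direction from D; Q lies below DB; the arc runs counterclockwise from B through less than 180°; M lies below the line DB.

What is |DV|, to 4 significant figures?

31.17

D is at the origin; DB is horizontal with |DB| = 38.6 and B on the +x side, so B = (38.60, 0.000). Since A1 is tangent to DB there, QB ⟂ DB, so Q = B + (0, -9.8) = (38.60, -9.800). Since QV ⟂ VM (tangency), |QM| = √(9.8² + 30.1²) = 31.66 regardless of where V sits on A1. So M lies on both circle(D, 53.58) and circle(Q, 31.66); the below-DB intersection is M = (34.30, -41.16). V is the foot of the tangent from M: V = (28.96, -11.54).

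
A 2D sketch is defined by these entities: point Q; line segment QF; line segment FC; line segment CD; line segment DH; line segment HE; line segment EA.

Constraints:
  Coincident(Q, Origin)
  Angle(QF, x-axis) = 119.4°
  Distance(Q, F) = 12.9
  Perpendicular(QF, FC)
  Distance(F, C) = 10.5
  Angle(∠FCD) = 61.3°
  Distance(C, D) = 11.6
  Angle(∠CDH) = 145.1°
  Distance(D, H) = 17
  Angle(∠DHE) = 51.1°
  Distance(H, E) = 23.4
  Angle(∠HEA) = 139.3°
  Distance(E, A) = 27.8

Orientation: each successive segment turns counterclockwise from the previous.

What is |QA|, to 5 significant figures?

38.621

Q is at the origin; QF runs at 119.4° with length 12.9, so F = (-6.3327, 11.239). The perpendicularity gives FC at right angles to QF, so FC runs at -150.60°; with |FC| = 10.5, C = (-15.480, 6.0842). ∠FCD = 61.3° gives CD at -31.900° from the x-axis; with |CD| = 11.6, D = (-5.6323, -0.045716). ∠CDH = 145.1° gives DH at 3.0000° from the x-axis; with |DH| = 17.0, H = (11.344, 0.84400). ∠DHE = 51.1° gives HE at 131.90° from the x-axis; with |HE| = 23.4, E = (-4.2829, 18.261). ∠HEA = 139.3° gives EA at 172.60° from the x-axis; with |EA| = 27.8, A = (-31.851, 21.841). Then |QA| = |A − Q| = 38.621.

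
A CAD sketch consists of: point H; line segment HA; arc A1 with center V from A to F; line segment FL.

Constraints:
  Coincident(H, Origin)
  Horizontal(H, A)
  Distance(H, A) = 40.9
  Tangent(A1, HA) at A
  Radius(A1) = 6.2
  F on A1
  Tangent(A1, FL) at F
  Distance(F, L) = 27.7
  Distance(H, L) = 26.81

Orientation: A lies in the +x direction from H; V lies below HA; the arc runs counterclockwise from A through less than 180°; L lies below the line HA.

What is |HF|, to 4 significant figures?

36.63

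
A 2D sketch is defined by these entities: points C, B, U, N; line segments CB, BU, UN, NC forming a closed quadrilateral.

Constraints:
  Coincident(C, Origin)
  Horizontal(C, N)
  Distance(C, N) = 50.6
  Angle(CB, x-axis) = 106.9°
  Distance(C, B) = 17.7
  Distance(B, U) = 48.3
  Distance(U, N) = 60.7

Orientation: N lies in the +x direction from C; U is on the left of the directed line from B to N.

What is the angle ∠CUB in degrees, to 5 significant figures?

13.949°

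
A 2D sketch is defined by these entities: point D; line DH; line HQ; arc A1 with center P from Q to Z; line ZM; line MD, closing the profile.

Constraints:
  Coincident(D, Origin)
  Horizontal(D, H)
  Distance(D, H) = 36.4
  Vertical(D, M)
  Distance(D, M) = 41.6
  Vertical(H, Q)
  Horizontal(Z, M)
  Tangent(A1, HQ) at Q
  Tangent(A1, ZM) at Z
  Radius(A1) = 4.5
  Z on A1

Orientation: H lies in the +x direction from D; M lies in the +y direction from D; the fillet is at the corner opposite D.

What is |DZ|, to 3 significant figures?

52.4

The virtual corner opposite D is at (36.4, 41.6). Since A1 is tangent to HQ there, PQ ⟂ HQ and the tangent condition forces PZ to be normal to ZM, with radius 4.5, so the center P sits 4.5 in from both sides at P = (31.9, 37.1). That places the tangent points at Q = (36.4, 37.1) on HQ and Z = (31.9, 41.6) on ZM. Then |DZ| = |Z − D| = 52.4.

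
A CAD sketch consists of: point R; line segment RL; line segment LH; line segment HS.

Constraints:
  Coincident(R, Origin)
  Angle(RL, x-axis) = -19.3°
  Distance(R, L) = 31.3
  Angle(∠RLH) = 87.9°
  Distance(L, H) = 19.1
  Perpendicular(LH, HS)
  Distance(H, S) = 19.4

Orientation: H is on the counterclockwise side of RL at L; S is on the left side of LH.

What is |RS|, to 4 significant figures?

21.53

R is at the origin; RL runs at -19.3° with length 31.3, so L = 31.3·(cos -19.3°, sin -19.3°) = (29.54, -10.35). ∠RLH = 87.9°, so LH runs at -19.3° + (180° − 87.9°) = 72.80° from the x-axis; with |LH| = 19.1, H = L + 19.1·(cos 72.80°, sin 72.80°) = (35.19, 7.901). LH ⟂ HS; with |HS| = 19.4 on the left of LH, S = H + 19.4·(-0.9553, 0.2957) = (16.66, 13.64). Then |RS| = |S − R| = 21.53.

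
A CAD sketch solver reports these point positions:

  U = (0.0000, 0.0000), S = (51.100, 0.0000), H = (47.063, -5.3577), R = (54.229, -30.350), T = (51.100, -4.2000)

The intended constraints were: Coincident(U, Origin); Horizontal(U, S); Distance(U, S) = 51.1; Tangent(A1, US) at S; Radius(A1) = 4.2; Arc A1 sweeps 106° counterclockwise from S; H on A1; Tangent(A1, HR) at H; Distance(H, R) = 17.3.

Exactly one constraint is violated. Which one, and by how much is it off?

Distance(H, R) = 17.3 — off by 8.70.

U = (0.00, 0.00) ✓; U.y = 0.00, S.y = 0.00 ✓; |US| = 51.10 ✓; ∠(TS, SU) = 90.00° ✓; |TS| = 4.200 ✓; bearing(T→H) − bearing(T→S) = 106.0° ✓; |TH| = 4.200 ✓; ∠(TH, HR) = 90.00° ✓; |HR| = 26.00 ✗.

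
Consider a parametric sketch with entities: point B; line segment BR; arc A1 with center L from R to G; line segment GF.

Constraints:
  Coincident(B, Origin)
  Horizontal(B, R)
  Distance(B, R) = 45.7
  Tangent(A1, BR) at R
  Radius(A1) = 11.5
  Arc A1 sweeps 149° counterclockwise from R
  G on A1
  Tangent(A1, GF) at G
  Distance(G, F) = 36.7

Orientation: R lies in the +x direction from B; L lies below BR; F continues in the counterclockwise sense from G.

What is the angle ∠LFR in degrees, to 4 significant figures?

9.216°

B is at the origin; B and R share the same y with |BR| = 45.7 and R on the +x side, so R = (45.70, 0.000). Tangency of A1 to BR means the radius LR is perpendicular to BR, so L = R + (0, -11.5) = (45.70, -11.50). On A1, R sits at bearing 90° from L; a 149° counterclockwise sweep puts G at bearing 239°, so G = L + 11.5·(cos 239°, sin 239°) = (39.78, -21.36). Tangency of A1 to GF means the radius LG is perpendicular to GF, so GF runs along (−sin 239°, cos 239°); with |GF| = 36.7, F = (71.24, -40.26). Then cos ∠LFR = FL·FR / (|FL||FR|), giving 9.216°.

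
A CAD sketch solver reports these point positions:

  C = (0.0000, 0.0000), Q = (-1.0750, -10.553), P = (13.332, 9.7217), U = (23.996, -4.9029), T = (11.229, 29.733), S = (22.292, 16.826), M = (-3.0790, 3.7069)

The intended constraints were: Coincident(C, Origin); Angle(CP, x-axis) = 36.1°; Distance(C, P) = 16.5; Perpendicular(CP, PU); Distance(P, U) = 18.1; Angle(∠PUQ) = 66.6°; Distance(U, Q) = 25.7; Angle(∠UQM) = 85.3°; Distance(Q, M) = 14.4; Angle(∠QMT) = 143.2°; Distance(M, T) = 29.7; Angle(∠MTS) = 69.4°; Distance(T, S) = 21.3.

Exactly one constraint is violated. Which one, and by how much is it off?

Distance(T, S) = 21.3 — off by 4.30.

C = (0.00, 0.00) ✓; CP at 36.10° ✓; |CP| = 16.50 ✓; ∠(CP, PU) = 90.00° ✓; |PU| = 18.10 ✓; ∠PUQ = 66.60° ✓; |UQ| = 25.70 ✓; ∠UQM = 85.30° ✓; |QM| = 14.40 ✓; ∠QMT = 143.2° ✓; |MT| = 29.70 ✓; ∠MTS = 69.40° ✓; |TS| = 17.00 ✗.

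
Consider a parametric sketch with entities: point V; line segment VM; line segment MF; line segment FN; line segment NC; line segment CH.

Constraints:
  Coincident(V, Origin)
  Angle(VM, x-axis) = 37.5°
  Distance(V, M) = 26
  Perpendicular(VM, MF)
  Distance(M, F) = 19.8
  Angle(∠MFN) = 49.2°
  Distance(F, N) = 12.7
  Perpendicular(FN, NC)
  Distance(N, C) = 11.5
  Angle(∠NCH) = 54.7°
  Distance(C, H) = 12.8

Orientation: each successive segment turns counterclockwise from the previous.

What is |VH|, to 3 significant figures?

31.0

V is at the origin; VM runs at 37.5° with length 26.0, so M = (20.6, 15.8). VM is perpendicular to MF, so MF runs at 128°; with |MF| = 19.8, F = (8.57, 31.5). ∠MFN = 49.2° gives FN at -102° from the x-axis; with |FN| = 12.7, N = (6.00, 19.1). The perpendicularity gives NC at right angles to FN, so NC runs at -11.7°; with |NC| = 11.5, C = (17.3, 16.8). ∠NCH = 54.7° gives CH at 114° from the x-axis; with |CH| = 12.8, H = (12.1, 28.5). Then |VH| = |H − V| = 31.0.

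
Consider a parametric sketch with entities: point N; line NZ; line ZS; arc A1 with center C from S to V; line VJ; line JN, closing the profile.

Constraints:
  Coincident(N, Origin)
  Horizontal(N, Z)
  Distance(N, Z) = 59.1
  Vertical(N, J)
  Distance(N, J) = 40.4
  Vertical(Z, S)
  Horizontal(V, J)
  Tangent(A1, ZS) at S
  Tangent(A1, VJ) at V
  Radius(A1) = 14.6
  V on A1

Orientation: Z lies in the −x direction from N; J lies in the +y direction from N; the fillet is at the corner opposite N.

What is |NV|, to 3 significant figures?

60.1

N is at the origin; N and Z share the same y with |NZ| = 59.1 and Z on the −x side, so Z = (-59.1, 0.00). N and J share the same x with |NJ| = 40.4 and J on the +y side, so J = (0.00, 40.4). The virtual corner opposite N is at (-59.1, 40.4). The tangent condition forces CS to be normal to ZS and tangency of A1 to VJ means the radius CV is perpendicular to VJ, with radius 14.6, so the center C sits 14.6 in from both sides at C = (-44.5, 25.8). That places the tangent points at S = (-59.1, 25.8) on ZS and V = (-44.5, 40.4) on VJ. Then |NV| = |V − N| = 60.1.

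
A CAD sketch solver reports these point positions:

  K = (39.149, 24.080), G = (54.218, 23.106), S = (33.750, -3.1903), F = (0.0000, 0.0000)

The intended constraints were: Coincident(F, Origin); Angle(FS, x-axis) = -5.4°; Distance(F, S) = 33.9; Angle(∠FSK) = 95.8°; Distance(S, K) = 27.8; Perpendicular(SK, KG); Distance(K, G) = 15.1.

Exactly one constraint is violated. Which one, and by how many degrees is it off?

Perpendicular(SK, KG) — off by 7.50°.

F = (0.00, 0.00) ✓; FS at -5.400° ✓; |FS| = 33.90 ✓; ∠FSK = 95.80° ✓; |SK| = 27.80 ✓; ∠(SK, KG) = 82.50° ✗; |KG| = 15.10 ✓.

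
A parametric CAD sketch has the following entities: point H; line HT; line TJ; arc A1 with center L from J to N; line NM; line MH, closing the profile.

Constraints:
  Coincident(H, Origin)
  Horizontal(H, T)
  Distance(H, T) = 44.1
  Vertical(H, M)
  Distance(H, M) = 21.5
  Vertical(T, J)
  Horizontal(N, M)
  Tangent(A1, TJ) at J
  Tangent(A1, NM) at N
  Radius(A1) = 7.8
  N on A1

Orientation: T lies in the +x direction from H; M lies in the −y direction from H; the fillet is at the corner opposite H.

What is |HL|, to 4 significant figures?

38.80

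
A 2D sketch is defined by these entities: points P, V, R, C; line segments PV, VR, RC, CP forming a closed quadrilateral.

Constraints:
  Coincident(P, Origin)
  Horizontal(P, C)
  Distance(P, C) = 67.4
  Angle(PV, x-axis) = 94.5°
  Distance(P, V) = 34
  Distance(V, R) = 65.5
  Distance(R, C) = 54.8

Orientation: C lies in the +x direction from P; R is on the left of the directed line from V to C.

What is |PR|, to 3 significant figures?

80.6

Checks: |VR| = 65.50 ✓; |RC| = 54.80 ✓.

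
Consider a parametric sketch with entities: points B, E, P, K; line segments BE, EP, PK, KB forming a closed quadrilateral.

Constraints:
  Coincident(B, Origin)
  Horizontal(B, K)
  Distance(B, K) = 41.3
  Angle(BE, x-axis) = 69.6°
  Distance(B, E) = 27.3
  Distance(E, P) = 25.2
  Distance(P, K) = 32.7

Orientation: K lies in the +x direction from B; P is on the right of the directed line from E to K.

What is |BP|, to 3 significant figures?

8.61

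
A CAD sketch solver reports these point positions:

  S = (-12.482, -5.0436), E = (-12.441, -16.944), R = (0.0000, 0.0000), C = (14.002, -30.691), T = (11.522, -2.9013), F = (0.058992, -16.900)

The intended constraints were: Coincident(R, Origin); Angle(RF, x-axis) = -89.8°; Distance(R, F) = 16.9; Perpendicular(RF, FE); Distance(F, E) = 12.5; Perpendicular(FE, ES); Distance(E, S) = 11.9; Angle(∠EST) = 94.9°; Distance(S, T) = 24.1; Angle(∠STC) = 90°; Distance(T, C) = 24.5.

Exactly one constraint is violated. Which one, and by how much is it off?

Distance(T, C) = 24.5 — off by 3.40.

R = (0.00, 0.00) ✓; RF at -89.80° ✓; |RF| = 16.90 ✓; ∠(RF, FE) = 90.00° ✓; |FE| = 12.50 ✓; ∠(FE, ES) = 90.00° ✓; |ES| = 11.90 ✓; ∠EST = 94.90° ✓; |ST| = 24.10 ✓; ∠STC = 90.00° ✓; |TC| = 27.90 ✗.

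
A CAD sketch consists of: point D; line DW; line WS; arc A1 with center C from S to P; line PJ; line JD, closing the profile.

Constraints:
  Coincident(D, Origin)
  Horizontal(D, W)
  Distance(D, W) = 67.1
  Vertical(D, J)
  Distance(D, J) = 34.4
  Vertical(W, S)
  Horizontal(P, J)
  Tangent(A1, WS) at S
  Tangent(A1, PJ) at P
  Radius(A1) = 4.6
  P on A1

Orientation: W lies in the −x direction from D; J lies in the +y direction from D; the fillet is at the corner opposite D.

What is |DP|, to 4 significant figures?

71.34

D is at the origin; DW is horizontal with |DW| = 67.1 and W on the −x side, so W = (-67.10, 0.000). D and J share the same x with |DJ| = 34.4 and J on the +y side, so J = (0.000, 34.40). The virtual corner opposite D is at (-67.10, 34.40). Since A1 is tangent to WS there, CS ⟂ WS and since A1 is tangent to PJ there, CP ⟂ PJ, with radius 4.6, so the center C sits 4.6 in from both sides at C = (-62.50, 29.80). That places the tangent points at S = (-67.10, 29.80) on WS and P = (-62.50, 34.40) on PJ. Then |DP| = |P − D| = 71.34.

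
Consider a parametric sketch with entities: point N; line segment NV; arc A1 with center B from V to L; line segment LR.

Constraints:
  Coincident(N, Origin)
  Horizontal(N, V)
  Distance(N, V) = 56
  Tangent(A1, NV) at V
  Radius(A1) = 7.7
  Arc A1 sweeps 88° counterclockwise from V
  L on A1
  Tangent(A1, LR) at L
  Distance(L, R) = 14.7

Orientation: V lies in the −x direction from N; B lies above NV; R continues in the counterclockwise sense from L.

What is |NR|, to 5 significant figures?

52.663

N is at the origin; NV is horizontal with |NV| = 56.0 and V on the −x side, so V = (-56.000, 0.0000). The tangent condition forces BV to be normal to NV, so B = V + (0, 7.7) = (-56.000, 7.7000). On A1, V sits at bearing -90° from B; an 88° counterclockwise sweep puts L at bearing -2°, so L = B + 7.7·(cos -2°, sin -2°) = (-48.305, 7.4313). Since A1 is tangent to LR there, BL ⟂ LR, so LR runs along (−sin -2°, cos -2°); with |LR| = 14.7, R = (-47.792, 22.122). Then |NR| = |R − N| = 52.663.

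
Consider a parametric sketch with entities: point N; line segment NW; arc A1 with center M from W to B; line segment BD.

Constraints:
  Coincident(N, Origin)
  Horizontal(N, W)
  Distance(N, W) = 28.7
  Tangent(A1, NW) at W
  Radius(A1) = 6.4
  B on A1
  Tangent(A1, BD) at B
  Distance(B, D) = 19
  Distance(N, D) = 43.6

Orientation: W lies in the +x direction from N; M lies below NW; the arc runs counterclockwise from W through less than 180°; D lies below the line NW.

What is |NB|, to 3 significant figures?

25.9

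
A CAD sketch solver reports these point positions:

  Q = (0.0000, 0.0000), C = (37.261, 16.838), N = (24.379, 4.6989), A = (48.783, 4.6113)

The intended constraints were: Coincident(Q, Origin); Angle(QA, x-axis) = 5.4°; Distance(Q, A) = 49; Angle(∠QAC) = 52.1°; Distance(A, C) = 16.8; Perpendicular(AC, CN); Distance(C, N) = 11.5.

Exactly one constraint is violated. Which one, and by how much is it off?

Distance(C, N) = 11.5 — off by 6.20.

Q = (0.00, 0.00) ✓; QA at 5.400° ✓; |QA| = 49.00 ✓; ∠QAC = 52.10° ✓; |AC| = 16.80 ✓; ∠(AC, CN) = 90.00° ✓; |CN| = 17.70 ✗.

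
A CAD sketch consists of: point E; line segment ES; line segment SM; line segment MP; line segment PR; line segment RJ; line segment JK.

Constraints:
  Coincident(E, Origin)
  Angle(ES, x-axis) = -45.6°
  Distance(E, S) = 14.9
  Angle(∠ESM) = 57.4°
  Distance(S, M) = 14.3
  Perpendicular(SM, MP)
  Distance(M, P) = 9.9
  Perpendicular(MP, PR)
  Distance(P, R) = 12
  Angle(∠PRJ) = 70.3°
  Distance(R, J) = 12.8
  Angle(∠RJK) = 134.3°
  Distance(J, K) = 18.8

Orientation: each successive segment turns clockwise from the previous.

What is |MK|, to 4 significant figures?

13.71

E is at the origin; ES runs at -45.6° with length 14.9, so S = (10.42, -10.65). ∠ESM = 57.4° gives SM at -168.2° from the x-axis; with |SM| = 14.3, M = (-3.573, -13.57). SM ⟂ MP, so MP runs at 101.8°; with |MP| = 9.9, P = (-5.597, -3.879). MP is perpendicular to PR, so PR runs at 11.80°; with |PR| = 12.0, R = (6.149, -1.425). ∠PRJ = 70.3° gives RJ at -97.90° from the x-axis; with |RJ| = 12.8, J = (4.390, -14.10). ∠RJK = 134.3° gives JK at -143.6° from the x-axis; with |JK| = 18.8, K = (-10.74, -25.26). Then |MK| = |K − M| = 13.71.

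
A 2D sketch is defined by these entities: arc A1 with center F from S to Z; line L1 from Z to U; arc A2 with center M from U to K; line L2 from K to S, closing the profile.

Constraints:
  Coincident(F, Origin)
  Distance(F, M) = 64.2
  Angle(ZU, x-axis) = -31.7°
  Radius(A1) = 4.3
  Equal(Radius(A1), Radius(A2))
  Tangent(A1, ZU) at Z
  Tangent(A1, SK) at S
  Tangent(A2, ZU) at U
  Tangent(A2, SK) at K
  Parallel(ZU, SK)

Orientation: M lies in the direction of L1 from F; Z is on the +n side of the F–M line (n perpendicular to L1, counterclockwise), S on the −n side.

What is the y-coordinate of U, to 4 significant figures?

-30.08

The slot axis is L1's direction at -31.7°, so u = (cos -31.7°, sin -31.7°) = (0.8508, -0.5255) and n = (−sin -31.7°, cos -31.7°) = (0.5255, 0.8508). F is at the origin and M lies 64.2 along u from F, so M = 64.2·u = (54.62, -33.74). Tangency of A1 to both parallel lines with radius 4.3 puts Z and S at F ± 4.3·n: Z = (2.260, 3.658), S = (-2.260, -3.658). Equal radii place U and K the same way about M: U = M + 4.3·n = (56.88, -30.08), K = M − 4.3·n = (52.36, -37.39). So U.y = -30.08.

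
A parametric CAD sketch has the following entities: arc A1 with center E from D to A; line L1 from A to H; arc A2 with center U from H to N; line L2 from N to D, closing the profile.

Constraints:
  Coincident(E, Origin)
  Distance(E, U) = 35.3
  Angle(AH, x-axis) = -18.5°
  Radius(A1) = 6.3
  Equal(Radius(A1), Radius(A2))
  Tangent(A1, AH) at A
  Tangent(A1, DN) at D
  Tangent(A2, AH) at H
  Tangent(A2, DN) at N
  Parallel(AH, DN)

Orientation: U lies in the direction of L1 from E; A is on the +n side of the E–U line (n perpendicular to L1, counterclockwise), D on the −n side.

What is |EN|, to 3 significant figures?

35.9

The slot axis is L1's direction at -18.5°, so u = (cos -18.5°, sin -18.5°) = (0.948, -0.317) and n = (−sin -18.5°, cos -18.5°) = (0.317, 0.948). E is at the origin and U lies 35.3 along u from E, so U = 35.3·u = (33.5, -11.2). Tangency of A1 to both parallel lines with radius 6.3 puts A and D at E ± 6.3·n: A = (2.00, 5.97), D = (-2.00, -5.97). Equal radii place H and N the same way about U: H = U + 6.3·n = (35.5, -5.23), N = U − 6.3·n = (31.5, -17.2). Then |EN| = |N − E| = 35.9.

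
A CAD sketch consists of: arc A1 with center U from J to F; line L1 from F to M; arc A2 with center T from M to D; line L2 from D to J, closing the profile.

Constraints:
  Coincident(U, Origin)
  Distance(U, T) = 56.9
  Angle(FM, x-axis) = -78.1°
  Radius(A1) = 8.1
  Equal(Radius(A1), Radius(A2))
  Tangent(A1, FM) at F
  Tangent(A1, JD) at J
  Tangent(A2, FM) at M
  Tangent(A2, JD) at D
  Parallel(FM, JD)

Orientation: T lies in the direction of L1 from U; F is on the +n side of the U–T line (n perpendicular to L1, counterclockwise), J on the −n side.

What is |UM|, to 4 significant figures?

57.47

The slot axis is L1's direction at -78.1°, so u = (cos -78.1°, sin -78.1°) = (0.2062, -0.9785) and n = (−sin -78.1°, cos -78.1°) = (0.9785, 0.2062). U is at the origin and T lies 56.9 along u from U, so T = 56.9·u = (11.73, -55.68). Tangency of A1 to both parallel lines with radius 8.1 puts F and J at U ± 8.1·n: F = (7.926, 1.670), J = (-7.926, -1.670). Equal radii place M and D the same way about T: M = T + 8.1·n = (19.66, -54.01), D = T − 8.1·n = (3.807, -57.35). Then |UM| = |M − U| = 57.47.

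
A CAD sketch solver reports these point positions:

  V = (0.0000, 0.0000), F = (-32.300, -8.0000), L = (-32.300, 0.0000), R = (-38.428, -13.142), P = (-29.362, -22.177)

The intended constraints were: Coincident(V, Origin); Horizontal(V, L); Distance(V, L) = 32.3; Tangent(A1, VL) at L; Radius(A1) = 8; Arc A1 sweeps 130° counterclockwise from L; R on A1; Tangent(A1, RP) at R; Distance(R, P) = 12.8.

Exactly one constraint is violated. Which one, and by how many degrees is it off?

Tangent(A1, RP) at R — off by 5.10°.

V = (0.00, 0.00) ✓; V.y = 0.00, L.y = 0.00 ✓; |VL| = 32.30 ✓; ∠(FL, LV) = 90.00° ✓; |FL| = 8.000 ✓; bearing(F→R) − bearing(F→L) = 130.0° ✓; |FR| = 8.000 ✓; ∠(FR, RP) = 84.90° ✗; |RP| = 12.80 ✓.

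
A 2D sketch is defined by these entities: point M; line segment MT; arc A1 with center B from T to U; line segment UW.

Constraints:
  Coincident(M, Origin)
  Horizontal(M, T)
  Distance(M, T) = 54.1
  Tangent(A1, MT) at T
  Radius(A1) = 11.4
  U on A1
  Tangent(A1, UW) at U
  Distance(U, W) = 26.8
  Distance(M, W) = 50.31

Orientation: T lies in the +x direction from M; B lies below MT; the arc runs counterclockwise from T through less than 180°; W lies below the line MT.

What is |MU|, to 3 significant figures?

43.9

M is at the origin; MT is horizontal with |MT| = 54.1 and T on the +x side, so T = (54.1, 0.00). The tangent condition forces BT to be normal to MT, so B = T + (0, -11.4) = (54.1, -11.4). Since BU ⟂ UW (tangency), |BW| = √(11.4² + 26.8²) = 29.1 regardless of where U sits on A1. So W lies on both circle(M, 50.31) and circle(B, 29.1); the below-MT intersection is W = (36.5, -34.6). U is the foot of the tangent from W: U = (43.0, -8.62).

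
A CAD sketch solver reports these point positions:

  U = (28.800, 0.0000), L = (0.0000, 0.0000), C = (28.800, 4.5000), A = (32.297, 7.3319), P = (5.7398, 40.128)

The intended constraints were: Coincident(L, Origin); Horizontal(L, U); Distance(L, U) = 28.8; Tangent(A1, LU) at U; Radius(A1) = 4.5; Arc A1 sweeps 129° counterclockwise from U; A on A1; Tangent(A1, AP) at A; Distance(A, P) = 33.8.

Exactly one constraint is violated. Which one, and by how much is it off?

Distance(A, P) = 33.8 — off by 8.40.

L = (0.00, 0.00) ✓; L.y = 0.00, U.y = 0.00 ✓; |LU| = 28.80 ✓; ∠(CU, UL) = 90.00° ✓; |CU| = 4.500 ✓; bearing(C→A) − bearing(C→U) = 129.0° ✓; |CA| = 4.500 ✓; ∠(CA, AP) = 90.00° ✓; |AP| = 42.20 ✗.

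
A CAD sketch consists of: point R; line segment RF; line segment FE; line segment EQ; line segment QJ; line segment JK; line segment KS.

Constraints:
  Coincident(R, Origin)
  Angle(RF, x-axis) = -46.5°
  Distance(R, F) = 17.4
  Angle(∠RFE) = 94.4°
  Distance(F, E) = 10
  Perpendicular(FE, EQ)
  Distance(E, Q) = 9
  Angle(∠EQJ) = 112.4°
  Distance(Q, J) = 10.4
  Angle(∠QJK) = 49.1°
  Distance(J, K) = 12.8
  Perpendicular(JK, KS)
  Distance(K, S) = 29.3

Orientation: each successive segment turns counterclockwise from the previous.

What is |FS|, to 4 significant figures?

33.78

R is at the origin; RF runs at -46.5° with length 17.4, so F = (11.98, -12.62). ∠RFE = 94.4° gives FE at 39.10° from the x-axis; with |FE| = 10.0, E = (19.74, -6.315). The perpendicularity gives EQ at right angles to FE, so EQ runs at 129.1°; with |EQ| = 9.0, Q = (14.06, 0.6697). ∠EQJ = 112.4° gives QJ at -163.3° from the x-axis; with |QJ| = 10.4, J = (4.100, -2.319). ∠QJK = 49.1° gives JK at -32.40° from the x-axis; with |JK| = 12.8, K = (14.91, -9.177). JK ⟂ KS, so KS runs at 57.60°; with |KS| = 29.3, S = (30.61, 15.56). Then |FS| = |S − F| = 33.78.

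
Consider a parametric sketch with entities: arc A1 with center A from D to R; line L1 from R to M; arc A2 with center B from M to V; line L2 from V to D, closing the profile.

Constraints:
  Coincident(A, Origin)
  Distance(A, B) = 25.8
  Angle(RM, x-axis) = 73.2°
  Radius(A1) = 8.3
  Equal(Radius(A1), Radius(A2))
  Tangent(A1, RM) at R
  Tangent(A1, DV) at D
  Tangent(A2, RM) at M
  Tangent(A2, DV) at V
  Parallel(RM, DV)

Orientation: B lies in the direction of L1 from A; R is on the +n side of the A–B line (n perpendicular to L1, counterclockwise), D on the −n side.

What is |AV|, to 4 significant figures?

27.10

The slot axis is L1's direction at 73.2°, so u = (cos 73.2°, sin 73.2°) = (0.2890, 0.9573) and n = (−sin 73.2°, cos 73.2°) = (-0.9573, 0.2890). A is at the origin and B lies 25.8 along u from A, so B = 25.8·u = (7.457, 24.70). Tangency of A1 to both parallel lines with radius 8.3 puts R and D at A ± 8.3·n: R = (-7.946, 2.399), D = (7.946, -2.399). Equal radii place M and V the same way about B: M = B + 8.3·n = (-0.4887, 27.10), V = B − 8.3·n = (15.40, 22.30). Then |AV| = |V − A| = 27.10.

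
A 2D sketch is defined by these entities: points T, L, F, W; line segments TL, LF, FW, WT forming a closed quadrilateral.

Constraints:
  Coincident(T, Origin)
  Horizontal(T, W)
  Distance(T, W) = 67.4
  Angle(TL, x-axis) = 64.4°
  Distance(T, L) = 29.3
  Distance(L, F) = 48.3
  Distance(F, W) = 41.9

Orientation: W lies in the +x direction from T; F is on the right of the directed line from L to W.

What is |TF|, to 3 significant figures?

35.3

Checks: |LF| = 48.30 ✓; |FW| = 41.90 ✓.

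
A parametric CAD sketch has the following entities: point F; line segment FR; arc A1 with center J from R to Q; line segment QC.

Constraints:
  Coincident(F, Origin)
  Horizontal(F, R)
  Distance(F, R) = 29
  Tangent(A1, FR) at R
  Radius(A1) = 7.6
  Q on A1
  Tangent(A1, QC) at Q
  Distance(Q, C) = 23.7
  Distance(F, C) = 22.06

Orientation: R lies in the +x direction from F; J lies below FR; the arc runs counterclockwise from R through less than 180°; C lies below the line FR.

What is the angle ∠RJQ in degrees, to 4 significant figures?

49.36°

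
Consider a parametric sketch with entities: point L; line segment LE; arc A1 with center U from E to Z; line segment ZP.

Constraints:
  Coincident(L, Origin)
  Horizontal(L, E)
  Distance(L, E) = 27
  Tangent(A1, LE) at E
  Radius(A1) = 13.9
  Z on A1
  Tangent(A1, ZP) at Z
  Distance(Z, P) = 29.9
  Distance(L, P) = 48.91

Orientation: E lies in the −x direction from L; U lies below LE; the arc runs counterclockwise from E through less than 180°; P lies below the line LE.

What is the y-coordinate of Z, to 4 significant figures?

-23.05

Checks: |UZ| = 13.90 ✓; ∠(UZ, ZP) = 90.00° ✓; |ZP| = 29.90 ✓; |LP| = 48.91 ✓.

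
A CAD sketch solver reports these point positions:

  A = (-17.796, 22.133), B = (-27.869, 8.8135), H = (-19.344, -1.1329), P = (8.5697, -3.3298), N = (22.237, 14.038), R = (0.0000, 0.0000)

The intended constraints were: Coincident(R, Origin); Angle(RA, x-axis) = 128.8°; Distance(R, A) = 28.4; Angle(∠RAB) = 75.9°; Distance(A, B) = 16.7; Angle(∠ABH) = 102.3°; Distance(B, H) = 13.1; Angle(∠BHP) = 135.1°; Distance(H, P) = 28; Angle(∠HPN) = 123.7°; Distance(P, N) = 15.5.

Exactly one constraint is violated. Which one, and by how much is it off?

Distance(P, N) = 15.5 — off by 6.60.

R = (0.00, 0.00) ✓; RA at 128.8° ✓; |RA| = 28.40 ✓; ∠RAB = 75.90° ✓; |AB| = 16.70 ✓; ∠ABH = 102.3° ✓; |BH| = 13.10 ✓; ∠BHP = 135.1° ✓; |HP| = 28.00 ✓; ∠HPN = 123.7° ✓; |PN| = 22.10 ✗.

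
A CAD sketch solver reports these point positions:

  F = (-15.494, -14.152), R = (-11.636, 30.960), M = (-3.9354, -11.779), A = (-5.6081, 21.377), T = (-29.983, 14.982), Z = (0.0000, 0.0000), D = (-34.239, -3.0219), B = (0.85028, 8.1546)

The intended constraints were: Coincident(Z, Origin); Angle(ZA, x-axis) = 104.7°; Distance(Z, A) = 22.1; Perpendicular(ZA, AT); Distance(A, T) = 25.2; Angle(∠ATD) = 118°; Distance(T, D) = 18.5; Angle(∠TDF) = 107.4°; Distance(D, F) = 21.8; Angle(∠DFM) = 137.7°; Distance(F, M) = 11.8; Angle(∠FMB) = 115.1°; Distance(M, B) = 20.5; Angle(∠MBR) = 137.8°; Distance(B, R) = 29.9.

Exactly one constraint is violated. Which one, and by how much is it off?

Distance(B, R) = 29.9 — off by 3.90.

Z = (0.00, 0.00) ✓; ZA at 104.7° ✓; |ZA| = 22.10 ✓; ∠(ZA, AT) = 90.00° ✓; |AT| = 25.20 ✓; ∠ATD = 118.0° ✓; |TD| = 18.50 ✓; ∠TDF = 107.4° ✓; |DF| = 21.80 ✓; ∠DFM = 137.7° ✓; |FM| = 11.80 ✓; ∠FMB = 115.1° ✓; |MB| = 20.50 ✓; ∠MBR = 137.8° ✓; |BR| = 26.00 ✗.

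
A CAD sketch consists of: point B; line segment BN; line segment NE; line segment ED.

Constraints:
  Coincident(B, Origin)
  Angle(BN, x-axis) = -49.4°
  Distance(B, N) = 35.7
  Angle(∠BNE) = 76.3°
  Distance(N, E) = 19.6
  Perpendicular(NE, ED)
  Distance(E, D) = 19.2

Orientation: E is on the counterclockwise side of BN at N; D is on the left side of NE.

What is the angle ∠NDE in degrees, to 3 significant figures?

45.6°

∠BNE = 76.3°, so NE runs at -49.4° + (180° − 76.3°) = 54.3° from the x-axis; with |NE| = 19.6, E = N + 19.6·(cos 54.3°, sin 54.3°) = (34.7, -11.2). The perpendicularity gives ED at right angles to NE; with |ED| = 19.2 on the left of NE, D = E + 19.2·(-0.812, 0.584) = (19.1, 0.0148). Then cos ∠NDE = DN·DE / (|DN||DE|), giving 45.6°.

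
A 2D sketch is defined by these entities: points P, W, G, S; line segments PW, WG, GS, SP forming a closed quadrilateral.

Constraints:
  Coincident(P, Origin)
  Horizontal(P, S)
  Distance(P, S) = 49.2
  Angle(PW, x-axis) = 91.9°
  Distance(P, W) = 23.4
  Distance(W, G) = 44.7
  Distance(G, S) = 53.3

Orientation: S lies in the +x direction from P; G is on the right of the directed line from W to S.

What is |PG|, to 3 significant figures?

21.3

Checks: |WG| = 44.70 ✓; |GS| = 53.30 ✓.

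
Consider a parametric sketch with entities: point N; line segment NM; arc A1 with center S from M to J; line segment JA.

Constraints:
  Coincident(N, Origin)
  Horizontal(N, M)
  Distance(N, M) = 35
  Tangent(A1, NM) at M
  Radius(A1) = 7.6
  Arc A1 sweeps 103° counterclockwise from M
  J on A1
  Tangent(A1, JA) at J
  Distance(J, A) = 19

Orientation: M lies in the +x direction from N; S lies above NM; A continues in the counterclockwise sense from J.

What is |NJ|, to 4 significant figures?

43.42

N is at the origin; N and M share the same y with |NM| = 35.0 and M on the +x side, so M = (35.00, 0.000). A1 meets NM tangentially, so SM is at right angles to NM, so S = M + (0, 7.6) = (35.00, 7.600). On A1, M sits at bearing -90° from S; a 103° counterclockwise sweep puts J at bearing 13°, so J = S + 7.6·(cos 13°, sin 13°) = (42.41, 9.310). Then |NJ| = |J − N| = 43.42.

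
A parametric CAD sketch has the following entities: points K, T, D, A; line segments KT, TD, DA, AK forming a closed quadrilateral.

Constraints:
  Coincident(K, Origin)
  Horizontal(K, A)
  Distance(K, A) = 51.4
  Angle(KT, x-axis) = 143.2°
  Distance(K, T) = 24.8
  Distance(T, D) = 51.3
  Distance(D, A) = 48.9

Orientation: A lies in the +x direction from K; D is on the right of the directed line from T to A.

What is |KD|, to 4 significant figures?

28.54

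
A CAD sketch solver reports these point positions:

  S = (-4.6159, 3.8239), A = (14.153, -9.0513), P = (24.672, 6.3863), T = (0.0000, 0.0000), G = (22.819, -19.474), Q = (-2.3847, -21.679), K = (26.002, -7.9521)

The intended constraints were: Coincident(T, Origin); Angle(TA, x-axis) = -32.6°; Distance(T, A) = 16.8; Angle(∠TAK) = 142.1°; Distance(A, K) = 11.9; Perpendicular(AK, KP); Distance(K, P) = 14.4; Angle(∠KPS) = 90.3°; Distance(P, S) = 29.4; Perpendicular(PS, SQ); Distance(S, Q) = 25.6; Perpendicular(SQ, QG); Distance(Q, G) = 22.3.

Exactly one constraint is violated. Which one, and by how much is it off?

Distance(Q, G) = 22.3 — off by 3.00.

T = (0.00, 0.00) ✓; TA at -32.60° ✓; |TA| = 16.80 ✓; ∠TAK = 142.1° ✓; |AK| = 11.90 ✓; ∠(AK, KP) = 90.00° ✓; |KP| = 14.40 ✓; ∠KPS = 90.30° ✓; |PS| = 29.40 ✓; ∠(PS, SQ) = 90.00° ✓; |SQ| = 25.60 ✓; ∠(SQ, QG) = 90.00° ✓; |QG| = 25.30 ✗.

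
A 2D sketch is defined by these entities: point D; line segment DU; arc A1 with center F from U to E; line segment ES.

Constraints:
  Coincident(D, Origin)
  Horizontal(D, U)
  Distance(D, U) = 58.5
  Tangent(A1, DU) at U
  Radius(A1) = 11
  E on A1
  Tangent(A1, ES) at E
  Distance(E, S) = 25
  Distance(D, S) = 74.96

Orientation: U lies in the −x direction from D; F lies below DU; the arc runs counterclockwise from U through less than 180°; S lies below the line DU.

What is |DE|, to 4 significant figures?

70.52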